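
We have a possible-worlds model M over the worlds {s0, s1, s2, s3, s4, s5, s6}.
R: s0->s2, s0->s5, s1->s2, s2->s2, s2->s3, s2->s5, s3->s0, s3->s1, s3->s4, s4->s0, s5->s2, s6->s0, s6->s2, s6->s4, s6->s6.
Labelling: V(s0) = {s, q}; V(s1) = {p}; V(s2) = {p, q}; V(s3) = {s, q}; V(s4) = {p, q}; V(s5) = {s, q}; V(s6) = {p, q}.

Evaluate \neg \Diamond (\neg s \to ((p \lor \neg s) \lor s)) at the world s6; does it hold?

At s6: \Diamond (\neg s \to ((p \lor \neg s) \lor s)) is true, so \neg \Diamond (\neg s \to ((p \lor \neg s) \lor s)) is false.
  At s6: \Diamond (\neg s \to ((p \lor \neg s) \lor s)) requires \neg s \to ((p \lor \neg s) \lor s) at some successor in {s0, s2, s4, s6}.
    \neg s \to ((p \lor \neg s) \lor s) holds at s0, so \Diamond (\neg s \to ((p \lor \neg s) \lor s)) is true at s6.

No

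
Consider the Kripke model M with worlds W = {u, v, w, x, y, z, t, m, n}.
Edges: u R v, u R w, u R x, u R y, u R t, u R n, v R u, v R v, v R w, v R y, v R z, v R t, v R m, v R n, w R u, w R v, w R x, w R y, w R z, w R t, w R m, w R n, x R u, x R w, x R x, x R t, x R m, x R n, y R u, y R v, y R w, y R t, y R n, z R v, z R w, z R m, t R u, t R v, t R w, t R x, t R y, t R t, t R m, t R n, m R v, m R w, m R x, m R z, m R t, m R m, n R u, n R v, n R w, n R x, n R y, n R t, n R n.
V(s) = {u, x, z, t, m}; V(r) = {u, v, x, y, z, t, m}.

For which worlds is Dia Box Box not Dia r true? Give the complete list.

none

Recall that Box ψ holds at a world iff ψ holds at every accessible world, and Dia ψ holds iff ψ holds at some accessible world.
Let φ = Dia Box Box not Dia r. Evaluate φ at each world:
  u (successors {v, w, x, y, t, n}): φ is false.
  v (successors {u, v, w, y, z, t, m, n}): φ is false.
  w (successors {u, v, x, y, z, t, m, n}): φ is false.
  x (successors {u, w, x, t, m, n}): φ is false.
  y (successors {u, v, w, t, n}): φ is false.
  z (successors {v, w, m}): φ is false.
  t (successors {u, v, w, x, y, t, m, n}): φ is false.
  m (successors {v, w, x, z, t, m}): φ is false.
  n (successors {u, v, w, x, y, t, n}): φ is false.
For instance, at n:
  At n: Dia Box Box not Dia r requires Box Box not Dia r at some successor in {u, v, w, x, y, t, n}.
    At u: Box Box not Dia r is false.
    At v: Box Box not Dia r is false.
    At w: Box Box not Dia r is false.
    At x: Box Box not Dia r is false.
    At y: Box Box not Dia r is false.
    At t: Box Box not Dia r is false.
    At n: Box Box not Dia r is false.
  So Dia Box Box not Dia r is false at n.
Satisfying worlds: none.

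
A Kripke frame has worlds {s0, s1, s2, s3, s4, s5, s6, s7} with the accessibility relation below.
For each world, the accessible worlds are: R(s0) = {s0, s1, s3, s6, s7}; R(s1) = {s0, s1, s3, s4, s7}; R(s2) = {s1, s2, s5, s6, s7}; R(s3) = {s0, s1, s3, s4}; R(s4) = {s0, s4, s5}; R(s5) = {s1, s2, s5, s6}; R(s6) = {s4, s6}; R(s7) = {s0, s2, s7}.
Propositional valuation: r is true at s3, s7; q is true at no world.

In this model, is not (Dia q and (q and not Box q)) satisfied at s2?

At s2: Dia q and (q and not Box q) is false, so not (Dia q and (q and not Box q)) is true.
  At s2: Dia q is false, q and not Box q is false, so Dia q and (q and not Box q) is false.
    At s2: Dia q requires q at some successor in {s1, s2, s5, s6, s7}.
      At s1: q is false.
      At s2: q is false.
      At s5: q is false.
      At s6: q is false.
      At s7: q is false.
    So Dia q is false at s2.
    At s2: q is false, not Box q is true, so q and not Box q is false.
      At s2: Box q is false, so not Box q is true.

Yes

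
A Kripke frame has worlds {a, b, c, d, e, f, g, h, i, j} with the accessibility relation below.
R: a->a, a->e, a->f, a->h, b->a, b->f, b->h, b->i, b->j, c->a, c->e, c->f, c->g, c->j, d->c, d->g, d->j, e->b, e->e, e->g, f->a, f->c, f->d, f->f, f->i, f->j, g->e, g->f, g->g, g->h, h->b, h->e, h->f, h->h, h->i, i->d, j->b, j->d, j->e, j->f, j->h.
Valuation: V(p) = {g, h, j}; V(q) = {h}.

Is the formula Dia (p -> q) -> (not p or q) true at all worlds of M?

No

Let φ = Dia (p -> q) -> (not p or q). Evaluate φ at each world:
  a (successors {a, e, f, h}): φ is true.
  b (successors {a, f, h, i, j}): φ is true.
  c (successors {a, e, f, g, j}): φ is true.
  d (successors {c, g, j}): φ is true.
  e (successors {b, e, g}): φ is true.
  f (successors {a, c, d, f, i, j}): φ is true.
  g (successors {e, f, g, h}): φ is false.
  h (successors {b, e, f, h, i}): φ is true.
  i (successors {d}): φ is true.
  j (successors {b, d, e, f, h}): φ is false.
Detail at g (counterexample):
  At g: Dia (p -> q) is true, not p or q is false, so Dia (p -> q) -> (not p or q) is false.
    At g: Dia (p -> q) requires p -> q at some successor in {e, f, g, h}.
      p -> q holds at e, so Dia (p -> q) is true at g.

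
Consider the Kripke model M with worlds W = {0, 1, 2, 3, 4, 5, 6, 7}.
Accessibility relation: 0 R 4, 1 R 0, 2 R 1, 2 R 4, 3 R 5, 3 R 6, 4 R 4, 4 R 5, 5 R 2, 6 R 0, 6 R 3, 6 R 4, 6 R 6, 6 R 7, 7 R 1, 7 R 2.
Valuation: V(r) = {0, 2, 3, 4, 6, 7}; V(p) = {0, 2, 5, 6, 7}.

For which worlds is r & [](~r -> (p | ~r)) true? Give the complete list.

0, 2, 3, 4, 6, 7

Let φ = r & [](~r -> (p | ~r)). Evaluate φ at each world:
  0 (successors {4}): φ is true.
  1 (successors {0}): φ is false.
  2 (successors {1, 4}): φ is true.
  3 (successors {5, 6}): φ is true.
  4 (successors {4, 5}): φ is true.
  5 (successors {2}): φ is false.
  6 (successors {0, 3, 4, 6, 7}): φ is true.
  7 (successors {1, 2}): φ is true.
For instance, at 7:
  At 7: r is true, [](~r -> (p | ~r)) is true, so r & [](~r -> (p | ~r)) is true.
    At 7: [](~r -> (p | ~r)) requires ~r -> (p | ~r) at every successor {1, 2}.
      At 1: ~r -> (p | ~r) is true.
      At 2: ~r -> (p | ~r) is true.
    So [](~r -> (p | ~r)) is true at 7.
Satisfying worlds: {0, 2, 3, 4, 6, 7}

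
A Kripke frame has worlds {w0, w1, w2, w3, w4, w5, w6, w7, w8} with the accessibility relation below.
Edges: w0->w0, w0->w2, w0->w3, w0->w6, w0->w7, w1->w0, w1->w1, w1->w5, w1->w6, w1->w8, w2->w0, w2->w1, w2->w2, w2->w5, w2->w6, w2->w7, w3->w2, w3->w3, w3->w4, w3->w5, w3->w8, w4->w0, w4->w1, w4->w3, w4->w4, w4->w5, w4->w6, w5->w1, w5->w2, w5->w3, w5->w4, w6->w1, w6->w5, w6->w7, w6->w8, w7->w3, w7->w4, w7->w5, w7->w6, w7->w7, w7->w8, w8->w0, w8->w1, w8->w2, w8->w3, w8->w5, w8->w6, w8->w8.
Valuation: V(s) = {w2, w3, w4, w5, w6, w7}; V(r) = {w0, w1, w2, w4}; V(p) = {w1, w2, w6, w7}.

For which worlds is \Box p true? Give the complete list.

none

Let φ = \Box p. Evaluate φ at each world:
  w0 (successors {w0, w2, w3, w6, w7}): φ is false.
  w1 (successors {w0, w1, w5, w6, w8}): φ is false.
  w2 (successors {w0, w1, w2, w5, w6, w7}): φ is false.
  w3 (successors {w2, w3, w4, w5, w8}): φ is false.
  w4 (successors {w0, w1, w3, w4, w5, w6}): φ is false.
  w5 (successors {w1, w2, w3, w4}): φ is false.
  w6 (successors {w1, w5, w7, w8}): φ is false.
  w7 (successors {w3, w4, w5, w6, w7, w8}): φ is false.
  w8 (successors {w0, w1, w2, w3, w5, w6, w8}): φ is false.
For instance, at w6:
  At w6: \Box p requires p at every successor {w1, w5, w7, w8}.
    p fails at w5, so \Box p is false at w6.
Satisfying worlds: none.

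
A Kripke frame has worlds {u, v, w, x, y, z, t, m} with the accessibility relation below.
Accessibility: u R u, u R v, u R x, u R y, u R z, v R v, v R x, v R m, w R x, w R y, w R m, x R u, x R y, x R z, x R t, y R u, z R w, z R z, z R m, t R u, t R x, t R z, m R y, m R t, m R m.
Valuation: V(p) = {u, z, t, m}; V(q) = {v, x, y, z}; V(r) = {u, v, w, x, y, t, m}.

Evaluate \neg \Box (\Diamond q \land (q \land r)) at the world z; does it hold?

Recall that \Box ψ holds at a world iff ψ holds at every accessible world, and \Diamond ψ holds iff ψ holds at some accessible world.
At z: \Box (\Diamond q \land (q \land r)) is false, so \neg \Box (\Diamond q \land (q \land r)) is true.
  At z: \Box (\Diamond q \land (q \land r)) requires \Diamond q \land (q \land r) at every successor {w, z, m}.
    \Diamond q \land (q \land r) fails at w, so \Box (\Diamond q \land (q \land r)) is false at z.
      At w: \Diamond q is true, q \land r is false, so \Diamond q \land (q \land r) is false.

Yes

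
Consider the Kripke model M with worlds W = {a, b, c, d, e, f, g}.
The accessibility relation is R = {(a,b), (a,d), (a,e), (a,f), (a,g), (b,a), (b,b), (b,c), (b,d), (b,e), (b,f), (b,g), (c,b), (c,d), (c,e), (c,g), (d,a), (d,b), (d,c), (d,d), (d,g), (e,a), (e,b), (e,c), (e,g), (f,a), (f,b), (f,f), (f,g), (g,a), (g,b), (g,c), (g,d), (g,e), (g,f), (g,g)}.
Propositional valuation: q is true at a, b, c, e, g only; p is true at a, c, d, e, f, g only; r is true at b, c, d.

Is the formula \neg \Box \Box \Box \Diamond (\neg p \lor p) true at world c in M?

At c: \Box \Box \Box \Diamond (\neg p \lor p) is true, so \neg \Box \Box \Box \Diamond (\neg p \lor p) is false.
  At c: \Box \Box \Box \Diamond (\neg p \lor p) requires \Box \Box \Diamond (\neg p \lor p) at every successor {b, d, e, g}.
    At b: \Box \Box \Diamond (\neg p \lor p) is true.
    At d: \Box \Box \Diamond (\neg p \lor p) is true.
    At e: \Box \Box \Diamond (\neg p \lor p) is true.
    At g: \Box \Box \Diamond (\neg p \lor p) is true.
  So \Box \Box \Box \Diamond (\neg p \lor p) is true at c.

No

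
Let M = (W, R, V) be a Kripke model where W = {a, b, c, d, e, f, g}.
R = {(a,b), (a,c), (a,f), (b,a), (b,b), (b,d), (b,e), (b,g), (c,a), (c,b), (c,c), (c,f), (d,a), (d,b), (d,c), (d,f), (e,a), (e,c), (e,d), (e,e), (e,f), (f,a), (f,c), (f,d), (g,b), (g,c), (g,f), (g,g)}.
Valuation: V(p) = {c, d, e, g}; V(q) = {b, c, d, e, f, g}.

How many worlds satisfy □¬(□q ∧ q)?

5

Let φ = □¬(□q ∧ q). Evaluate φ at each world:
  a (successors {b, c, f}): φ is true.
  b (successors {a, b, d, e, g}): φ is false.
  c (successors {a, b, c, f}): φ is true.
  d (successors {a, b, c, f}): φ is true.
  e (successors {a, c, d, e, f}): φ is true.
  f (successors {a, c, d}): φ is true.
  g (successors {b, c, f, g}): φ is false.
For instance, at e:
  At e: □¬(□q ∧ q) requires ¬(□q ∧ q) at every successor {a, c, d, e, f}.
    At a: ¬(□q ∧ q) is true.
    At c: ¬(□q ∧ q) is true.
    At d: ¬(□q ∧ q) is true.
    At e: ¬(□q ∧ q) is true.
    At f: ¬(□q ∧ q) is true.
  So □¬(□q ∧ q) is true at e.
Satisfying worlds: {a, c, d, e, f}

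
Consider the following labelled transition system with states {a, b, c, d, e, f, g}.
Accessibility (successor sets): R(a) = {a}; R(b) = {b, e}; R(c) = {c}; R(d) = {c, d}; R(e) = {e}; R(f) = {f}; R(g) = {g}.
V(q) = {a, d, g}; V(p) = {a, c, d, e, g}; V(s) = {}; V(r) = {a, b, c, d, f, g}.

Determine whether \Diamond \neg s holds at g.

Yes

At g: \Diamond \neg s requires \neg s at some successor in {g}.
  \neg s holds at g, so \Diamond \neg s is true at g.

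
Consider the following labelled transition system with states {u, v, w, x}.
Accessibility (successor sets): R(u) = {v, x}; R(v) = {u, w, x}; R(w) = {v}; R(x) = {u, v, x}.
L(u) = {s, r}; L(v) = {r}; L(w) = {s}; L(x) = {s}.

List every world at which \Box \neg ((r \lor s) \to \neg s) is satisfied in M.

Let φ = \Box \neg ((r \lor s) \to \neg s). Evaluate φ at each world:
  u (successors {v, x}): φ is false.
  v (successors {u, w, x}): φ is true.
  w (successors {v}): φ is false.
  x (successors {u, v, x}): φ is false.
For instance, at w:
  At w: \Box \neg ((r \lor s) \to \neg s) requires \neg ((r \lor s) \to \neg s) at every successor {v}.
    \neg ((r \lor s) \to \neg s) fails at v, so \Box \neg ((r \lor s) \to \neg s) is false at w.
Satisfying worlds: {v}

v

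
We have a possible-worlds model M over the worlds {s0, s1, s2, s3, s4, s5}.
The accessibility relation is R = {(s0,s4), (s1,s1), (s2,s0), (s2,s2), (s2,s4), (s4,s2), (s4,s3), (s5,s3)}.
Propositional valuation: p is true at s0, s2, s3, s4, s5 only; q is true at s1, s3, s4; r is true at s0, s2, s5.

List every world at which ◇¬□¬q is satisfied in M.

Let φ = ◇¬□¬q. Evaluate φ at each world:
  s0 (successors {s4}): φ is true.
  s1 (successors {s1}): φ is true.
  s2 (successors {s0, s2, s4}): φ is true.
  s3 (successors ∅): φ is false.
  s4 (successors {s2, s3}): φ is true.
  s5 (successors {s3}): φ is false.
For instance, at s1:
  At s1: ◇¬□¬q requires ¬□¬q at some successor in {s1}.
    ¬□¬q holds at s1, so ◇¬□¬q is true at s1.
      At s1: □¬q is false, so ¬□¬q is true.
Satisfying worlds: {s0, s1, s2, s4}

s0, s1, s2, s4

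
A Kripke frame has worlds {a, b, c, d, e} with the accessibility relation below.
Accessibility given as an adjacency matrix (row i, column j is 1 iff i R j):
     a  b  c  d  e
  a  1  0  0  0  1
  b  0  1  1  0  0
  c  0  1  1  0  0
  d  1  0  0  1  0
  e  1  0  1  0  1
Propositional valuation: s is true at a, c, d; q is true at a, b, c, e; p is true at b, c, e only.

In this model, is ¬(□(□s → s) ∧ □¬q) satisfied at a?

At a: □(□s → s) ∧ □¬q is false, so ¬(□(□s → s) ∧ □¬q) is true.
  At a: □(□s → s) is true, □¬q is false, so □(□s → s) ∧ □¬q is false.
    At a: □(□s → s) requires □s → s at every successor {a, e}.
      At a: □s → s is true.
      At e: □s → s is true.
    So □(□s → s) is true at a.
    At a: □¬q requires ¬q at every successor {a, e}.
      ¬q fails at a, so □¬q is false at a.

Yes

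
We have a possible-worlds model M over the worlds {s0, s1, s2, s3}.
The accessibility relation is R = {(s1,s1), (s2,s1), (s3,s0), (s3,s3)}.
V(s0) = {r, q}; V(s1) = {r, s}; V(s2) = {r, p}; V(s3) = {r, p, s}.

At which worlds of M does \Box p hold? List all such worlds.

s0

Let φ = \Box p. Evaluate φ at each world:
  s0 (successors ∅): φ is true.
  s1 (successors {s1}): φ is false.
  s2 (successors {s1}): φ is false.
  s3 (successors {s0, s3}): φ is false.
For instance, at s3:
  At s3: \Box p requires p at every successor {s0, s3}.
    p fails at s0, so \Box p is false at s3.
Satisfying worlds: {s0}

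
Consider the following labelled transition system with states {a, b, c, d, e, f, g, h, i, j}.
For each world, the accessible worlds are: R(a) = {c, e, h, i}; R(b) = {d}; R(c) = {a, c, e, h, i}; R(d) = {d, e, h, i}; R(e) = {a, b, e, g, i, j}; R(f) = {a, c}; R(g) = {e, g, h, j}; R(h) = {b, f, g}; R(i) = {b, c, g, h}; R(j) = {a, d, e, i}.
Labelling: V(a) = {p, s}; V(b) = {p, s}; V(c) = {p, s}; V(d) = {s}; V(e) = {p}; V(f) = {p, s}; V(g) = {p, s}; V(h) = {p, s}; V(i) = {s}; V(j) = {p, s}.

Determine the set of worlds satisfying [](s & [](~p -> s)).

b, f, h, i

Recall that []ψ holds at a world iff ψ holds at every accessible world, and <>ψ holds iff ψ holds at some accessible world.
Let φ = [](s & [](~p -> s)). Evaluate φ at each world:
  a (successors {c, e, h, i}): φ is false.
  b (successors {d}): φ is true.
  c (successors {a, c, e, h, i}): φ is false.
  d (successors {d, e, h, i}): φ is false.
  e (successors {a, b, e, g, i, j}): φ is false.
  f (successors {a, c}): φ is true.
  g (successors {e, g, h, j}): φ is false.
  h (successors {b, f, g}): φ is true.
  i (successors {b, c, g, h}): φ is true.
  j (successors {a, d, e, i}): φ is false.
For instance, at c:
  At c: [](s & [](~p -> s)) requires s & [](~p -> s) at every successor {a, c, e, h, i}.
    s & [](~p -> s) fails at e, so [](s & [](~p -> s)) is false at c.
      At e: s is false, [](~p -> s) is true, so s & [](~p -> s) is false.
Satisfying worlds: {b, f, h, i}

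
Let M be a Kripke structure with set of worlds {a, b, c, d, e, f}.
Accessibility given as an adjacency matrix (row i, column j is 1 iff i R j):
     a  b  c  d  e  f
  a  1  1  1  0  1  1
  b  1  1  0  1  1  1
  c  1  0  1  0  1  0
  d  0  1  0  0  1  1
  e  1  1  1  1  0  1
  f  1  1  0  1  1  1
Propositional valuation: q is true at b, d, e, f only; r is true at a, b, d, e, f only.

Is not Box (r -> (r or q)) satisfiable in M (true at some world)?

Let φ = not Box (r -> (r or q)). Evaluate φ at each world:
  a (successors {a, b, c, e, f}): φ is false.
  b (successors {a, b, d, e, f}): φ is false.
  c (successors {a, c, e}): φ is false.
  d (successors {b, e, f}): φ is false.
  e (successors {a, b, c, d, f}): φ is false.
  f (successors {a, b, d, e, f}): φ is false.
For instance, at b:
  At b: Box (r -> (r or q)) is true, so not Box (r -> (r or q)) is false.
    At b: Box (r -> (r or q)) requires r -> (r or q) at every successor {a, b, d, e, f}.
      At a: r -> (r or q) is true.
      At b: r -> (r or q) is true.
      At d: r -> (r or q) is true.
      At e: r -> (r or q) is true.
      At f: r -> (r or q) is true.
    So Box (r -> (r or q)) is true at b.

No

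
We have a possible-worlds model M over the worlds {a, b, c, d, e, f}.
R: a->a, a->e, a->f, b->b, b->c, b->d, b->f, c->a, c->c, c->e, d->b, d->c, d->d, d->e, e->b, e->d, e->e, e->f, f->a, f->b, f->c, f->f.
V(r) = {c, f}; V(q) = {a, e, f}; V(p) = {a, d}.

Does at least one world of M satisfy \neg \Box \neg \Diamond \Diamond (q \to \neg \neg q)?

Yes

Recall that \Box ψ holds at a world iff ψ holds at every accessible world, and \Diamond ψ holds iff ψ holds at some accessible world.
Let φ = \neg \Box \neg \Diamond \Diamond (q \to \neg \neg q). Evaluate φ at each world:
  a (successors {a, e, f}): φ is true.
  b (successors {b, c, d, f}): φ is true.
  c (successors {a, c, e}): φ is true.
  d (successors {b, c, d, e}): φ is true.
  e (successors {b, d, e, f}): φ is true.
  f (successors {a, b, c, f}): φ is true.
Detail at a (witness):
  At a: \Box \neg \Diamond \Diamond (q \to \neg \neg q) is false, so \neg \Box \neg \Diamond \Diamond (q \to \neg \neg q) is true.
    At a: \Box \neg \Diamond \Diamond (q \to \neg \neg q) requires \neg \Diamond \Diamond (q \to \neg \neg q) at every successor {a, e, f}.
      \neg \Diamond \Diamond (q \to \neg \neg q) fails at a, so \Box \neg \Diamond \Diamond (q \to \neg \neg q) is false at a.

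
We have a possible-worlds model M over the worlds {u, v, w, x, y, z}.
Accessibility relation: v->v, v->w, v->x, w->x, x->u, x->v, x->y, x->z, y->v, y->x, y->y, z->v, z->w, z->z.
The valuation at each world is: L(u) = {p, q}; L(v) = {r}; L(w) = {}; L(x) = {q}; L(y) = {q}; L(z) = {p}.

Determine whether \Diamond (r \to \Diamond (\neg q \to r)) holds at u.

No

At u: no accessible worlds, so \Diamond (r \to \Diamond (\neg q \to r)) is false.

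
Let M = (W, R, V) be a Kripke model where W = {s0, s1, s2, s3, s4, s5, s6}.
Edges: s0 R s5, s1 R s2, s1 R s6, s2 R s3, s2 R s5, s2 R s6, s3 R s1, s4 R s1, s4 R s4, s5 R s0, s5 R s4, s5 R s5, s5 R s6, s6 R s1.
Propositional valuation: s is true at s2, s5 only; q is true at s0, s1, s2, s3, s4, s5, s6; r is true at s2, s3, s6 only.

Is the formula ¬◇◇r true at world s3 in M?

No

At s3: ◇◇r is true, so ¬◇◇r is false.
  At s3: ◇◇r requires ◇r at some successor in {s1}.
    ◇r holds at s1, so ◇◇r is true at s3.
      At s1: ◇r requires r at some successor in {s2, s6}.
        r holds at s2, so ◇r is true at s1.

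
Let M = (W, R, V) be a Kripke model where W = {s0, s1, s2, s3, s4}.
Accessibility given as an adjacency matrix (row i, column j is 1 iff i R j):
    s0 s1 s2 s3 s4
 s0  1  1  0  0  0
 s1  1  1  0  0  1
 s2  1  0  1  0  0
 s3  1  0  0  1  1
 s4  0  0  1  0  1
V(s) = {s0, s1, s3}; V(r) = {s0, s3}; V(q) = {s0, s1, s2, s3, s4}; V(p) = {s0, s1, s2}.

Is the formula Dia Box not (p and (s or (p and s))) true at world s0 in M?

No

At s0: Dia Box not (p and (s or (p and s))) requires Box not (p and (s or (p and s))) at some successor in {s0, s1}.
  At s0: Box not (p and (s or (p and s))) is false.
  At s1: Box not (p and (s or (p and s))) is false.
So Dia Box not (p and (s or (p and s))) is false at s0.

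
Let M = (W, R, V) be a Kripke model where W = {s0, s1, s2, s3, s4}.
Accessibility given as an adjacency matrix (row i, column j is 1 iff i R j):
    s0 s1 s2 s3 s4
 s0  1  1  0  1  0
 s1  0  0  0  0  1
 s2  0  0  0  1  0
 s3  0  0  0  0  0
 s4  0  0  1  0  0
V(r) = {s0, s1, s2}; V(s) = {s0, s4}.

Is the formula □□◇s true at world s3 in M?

At s3: no accessible worlds, so □□◇s holds vacuously.

Yes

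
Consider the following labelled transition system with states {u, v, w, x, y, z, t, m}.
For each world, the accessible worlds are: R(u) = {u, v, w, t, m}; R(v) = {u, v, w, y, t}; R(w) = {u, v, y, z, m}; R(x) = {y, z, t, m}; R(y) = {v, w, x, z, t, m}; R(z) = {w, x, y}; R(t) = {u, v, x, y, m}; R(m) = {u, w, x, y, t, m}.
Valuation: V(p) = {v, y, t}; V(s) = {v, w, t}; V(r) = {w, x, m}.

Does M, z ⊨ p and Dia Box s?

No

At z: p is false, Dia Box s is false, so p and Dia Box s is false.
  At z: Dia Box s requires Box s at some successor in {w, x, y}.
    At w: Box s is false.
    At x: Box s is false.
    At y: Box s is false.
  So Dia Box s is false at z.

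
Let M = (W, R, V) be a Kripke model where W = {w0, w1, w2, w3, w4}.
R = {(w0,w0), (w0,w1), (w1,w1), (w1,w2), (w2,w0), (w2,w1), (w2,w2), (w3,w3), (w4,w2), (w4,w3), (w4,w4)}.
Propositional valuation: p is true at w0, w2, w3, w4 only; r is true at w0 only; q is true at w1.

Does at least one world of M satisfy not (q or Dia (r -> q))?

No

Let φ = not (q or Dia (r -> q)). Evaluate φ at each world:
  w0 (successors {w0, w1}): φ is false.
  w1 (successors {w1, w2}): φ is false.
  w2 (successors {w0, w1, w2}): φ is false.
  w3 (successors {w3}): φ is false.
  w4 (successors {w2, w3, w4}): φ is false.
For instance, at w3:
  At w3: q or Dia (r -> q) is true, so not (q or Dia (r -> q)) is false.
    At w3: q is false, Dia (r -> q) is true, so q or Dia (r -> q) is true.
      At w3: Dia (r -> q) requires r -> q at some successor in {w3}.
        r -> q holds at w3, so Dia (r -> q) is true at w3.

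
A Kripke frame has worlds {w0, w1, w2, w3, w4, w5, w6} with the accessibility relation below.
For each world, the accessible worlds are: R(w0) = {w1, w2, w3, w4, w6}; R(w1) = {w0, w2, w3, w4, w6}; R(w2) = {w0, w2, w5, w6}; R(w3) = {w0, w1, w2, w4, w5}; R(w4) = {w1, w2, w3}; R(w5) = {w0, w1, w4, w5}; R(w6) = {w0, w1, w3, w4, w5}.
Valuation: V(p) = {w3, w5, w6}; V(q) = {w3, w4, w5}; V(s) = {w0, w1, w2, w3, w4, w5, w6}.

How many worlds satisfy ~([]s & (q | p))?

3

Let φ = ~([]s & (q | p)). Evaluate φ at each world:
  w0 (successors {w1, w2, w3, w4, w6}): φ is true.
  w1 (successors {w0, w2, w3, w4, w6}): φ is true.
  w2 (successors {w0, w2, w5, w6}): φ is true.
  w3 (successors {w0, w1, w2, w4, w5}): φ is false.
  w4 (successors {w1, w2, w3}): φ is false.
  w5 (successors {w0, w1, w4, w5}): φ is false.
  w6 (successors {w0, w1, w3, w4, w5}): φ is false.
For instance, at w3:
  At w3: []s & (q | p) is true, so ~([]s & (q | p)) is false.
    At w3: []s is true, q | p is true, so []s & (q | p) is true.
      At w3: []s requires s at every successor {w0, w1, w2, w4, w5}.
        At w0: s is true.
        At w1: s is true.
        At w2: s is true.
        At w4: s is true.
        At w5: s is true.
      So []s is true at w3.
Satisfying worlds: {w0, w1, w2}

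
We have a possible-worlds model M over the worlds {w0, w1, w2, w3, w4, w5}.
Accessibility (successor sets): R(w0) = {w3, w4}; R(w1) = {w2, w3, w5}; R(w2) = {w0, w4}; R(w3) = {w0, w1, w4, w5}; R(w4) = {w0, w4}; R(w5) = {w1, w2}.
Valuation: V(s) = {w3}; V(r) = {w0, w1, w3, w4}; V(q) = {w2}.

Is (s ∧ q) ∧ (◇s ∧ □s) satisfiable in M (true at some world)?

Let φ = (s ∧ q) ∧ (◇s ∧ □s). Evaluate φ at each world:
  w0 (successors {w3, w4}): φ is false.
  w1 (successors {w2, w3, w5}): φ is false.
  w2 (successors {w0, w4}): φ is false.
  w3 (successors {w0, w1, w4, w5}): φ is false.
  w4 (successors {w0, w4}): φ is false.
  w5 (successors {w1, w2}): φ is false.
For instance, at w1:
  At w1: s ∧ q is false, ◇s ∧ □s is false, so (s ∧ q) ∧ (◇s ∧ □s) is false.
    At w1: ◇s is true, □s is false, so ◇s ∧ □s is false.
      At w1: ◇s requires s at some successor in {w2, w3, w5}.
        s holds at w3, so ◇s is true at w1.
      At w1: □s requires s at every successor {w2, w3, w5}.
        s fails at w2, so □s is false at w1.

No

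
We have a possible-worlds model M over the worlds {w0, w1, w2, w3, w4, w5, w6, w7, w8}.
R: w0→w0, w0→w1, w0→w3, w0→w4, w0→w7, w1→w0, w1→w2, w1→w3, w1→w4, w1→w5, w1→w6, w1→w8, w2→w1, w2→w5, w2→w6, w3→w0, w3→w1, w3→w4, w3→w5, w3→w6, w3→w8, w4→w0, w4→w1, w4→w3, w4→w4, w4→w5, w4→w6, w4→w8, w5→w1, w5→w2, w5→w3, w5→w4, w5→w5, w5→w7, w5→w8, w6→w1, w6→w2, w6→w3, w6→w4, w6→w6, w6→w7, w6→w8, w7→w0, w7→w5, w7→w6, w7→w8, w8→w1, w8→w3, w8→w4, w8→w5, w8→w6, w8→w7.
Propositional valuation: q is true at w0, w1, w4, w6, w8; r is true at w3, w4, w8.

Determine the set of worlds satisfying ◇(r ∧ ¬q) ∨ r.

Let φ = ◇(r ∧ ¬q) ∨ r. Evaluate φ at each world:
  w0 (successors {w0, w1, w3, w4, w7}): φ is true.
  w1 (successors {w0, w2, w3, w4, w5, w6, w8}): φ is true.
  w2 (successors {w1, w5, w6}): φ is false.
  w3 (successors {w0, w1, w4, w5, w6, w8}): φ is true.
  w4 (successors {w0, w1, w3, w4, w5, w6, w8}): φ is true.
  w5 (successors {w1, w2, w3, w4, w5, w7, w8}): φ is true.
  w6 (successors {w1, w2, w3, w4, w6, w7, w8}): φ is true.
  w7 (successors {w0, w5, w6, w8}): φ is false.
  w8 (successors {w1, w3, w4, w5, w6, w7}): φ is true.
For instance, at w4:
  At w4: ◇(r ∧ ¬q) is true, r is true, so ◇(r ∧ ¬q) ∨ r is true.
    At w4: ◇(r ∧ ¬q) requires r ∧ ¬q at some successor in {w0, w1, w3, w4, w5, w6, w8}.
      r ∧ ¬q holds at w3, so ◇(r ∧ ¬q) is true at w4.
Satisfying worlds: {w0, w1, w3, w4, w5, w6, w8}

w0, w1, w3, w4, w5, w6, w8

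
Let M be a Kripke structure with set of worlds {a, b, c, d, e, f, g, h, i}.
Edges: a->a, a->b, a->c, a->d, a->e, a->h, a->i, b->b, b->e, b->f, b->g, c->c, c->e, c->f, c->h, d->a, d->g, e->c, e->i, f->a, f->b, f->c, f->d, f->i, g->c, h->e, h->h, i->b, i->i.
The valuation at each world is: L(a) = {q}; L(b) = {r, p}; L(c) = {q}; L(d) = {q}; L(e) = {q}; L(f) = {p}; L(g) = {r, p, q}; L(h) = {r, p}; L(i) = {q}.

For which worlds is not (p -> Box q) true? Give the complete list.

Let φ = not (p -> Box q). Evaluate φ at each world:
  a (successors {a, b, c, d, e, h, i}): φ is false.
  b (successors {b, e, f, g}): φ is true.
  c (successors {c, e, f, h}): φ is false.
  d (successors {a, g}): φ is false.
  e (successors {c, i}): φ is false.
  f (successors {a, b, c, d, i}): φ is true.
  g (successors {c}): φ is false.
  h (successors {e, h}): φ is true.
  i (successors {b, i}): φ is false.
For instance, at i:
  At i: p -> Box q is true, so not (p -> Box q) is false.
    At i: p is false, Box q is false, so p -> Box q is true.
      At i: Box q requires q at every successor {b, i}.
        q fails at b, so Box q is false at i.
Satisfying worlds: {b, f, h}

b, f, h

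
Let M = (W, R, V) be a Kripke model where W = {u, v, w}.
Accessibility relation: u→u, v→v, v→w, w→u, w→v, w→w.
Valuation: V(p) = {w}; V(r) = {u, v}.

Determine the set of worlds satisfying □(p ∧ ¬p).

Let φ = □(p ∧ ¬p). Evaluate φ at each world:
  u (successors {u}): φ is false.
  v (successors {v, w}): φ is false.
  w (successors {u, v, w}): φ is false.
For instance, at w:
  At w: □(p ∧ ¬p) requires p ∧ ¬p at every successor {u, v, w}.
    p ∧ ¬p fails at u, so □(p ∧ ¬p) is false at w.
Satisfying worlds: none.

none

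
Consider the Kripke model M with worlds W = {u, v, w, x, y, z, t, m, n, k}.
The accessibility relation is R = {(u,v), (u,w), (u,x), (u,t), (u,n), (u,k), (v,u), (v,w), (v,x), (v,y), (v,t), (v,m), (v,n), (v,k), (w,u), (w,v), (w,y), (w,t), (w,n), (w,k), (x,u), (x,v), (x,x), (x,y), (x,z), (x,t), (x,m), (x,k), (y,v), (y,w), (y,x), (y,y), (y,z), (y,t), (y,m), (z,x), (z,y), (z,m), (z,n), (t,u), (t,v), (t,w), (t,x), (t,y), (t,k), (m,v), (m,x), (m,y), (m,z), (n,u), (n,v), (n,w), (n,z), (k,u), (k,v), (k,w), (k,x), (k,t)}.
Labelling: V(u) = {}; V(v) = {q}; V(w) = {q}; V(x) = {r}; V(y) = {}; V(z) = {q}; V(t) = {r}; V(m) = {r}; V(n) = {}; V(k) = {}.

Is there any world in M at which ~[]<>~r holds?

Let φ = ~[]<>~r. Evaluate φ at each world:
  u (successors {v, w, x, t, n, k}): φ is false.
  v (successors {u, w, x, y, t, m, n, k}): φ is false.
  w (successors {u, v, y, t, n, k}): φ is false.
  x (successors {u, v, x, y, z, t, m, k}): φ is false.
  y (successors {v, w, x, y, z, t, m}): φ is false.
  z (successors {x, y, m, n}): φ is false.
  t (successors {u, v, w, x, y, k}): φ is false.
  m (successors {v, x, y, z}): φ is false.
  n (successors {u, v, w, z}): φ is false.
  k (successors {u, v, w, x, t}): φ is false.
For instance, at u:
  At u: []<>~r is true, so ~[]<>~r is false.
    At u: []<>~r requires <>~r at every successor {v, w, x, t, n, k}.
      At v: <>~r is true.
      At w: <>~r is true.
      At x: <>~r is true.
      At t: <>~r is true.
      At n: <>~r is true.
      At k: <>~r is true.
    So []<>~r is true at u.

No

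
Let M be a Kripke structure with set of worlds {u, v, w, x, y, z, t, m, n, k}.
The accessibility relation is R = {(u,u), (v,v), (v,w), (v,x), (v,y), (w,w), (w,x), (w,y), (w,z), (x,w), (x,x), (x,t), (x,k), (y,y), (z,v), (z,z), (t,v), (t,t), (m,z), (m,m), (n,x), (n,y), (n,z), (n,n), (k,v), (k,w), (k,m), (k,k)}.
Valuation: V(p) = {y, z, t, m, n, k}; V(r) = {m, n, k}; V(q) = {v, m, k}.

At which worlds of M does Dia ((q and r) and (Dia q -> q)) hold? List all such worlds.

Let φ = Dia ((q and r) and (Dia q -> q)). Evaluate φ at each world:
  u (successors {u}): φ is false.
  v (successors {v, w, x, y}): φ is false.
  w (successors {w, x, y, z}): φ is false.
  x (successors {w, x, t, k}): φ is true.
  y (successors {y}): φ is false.
  z (successors {v, z}): φ is false.
  t (successors {v, t}): φ is false.
  m (successors {z, m}): φ is true.
  n (successors {x, y, z, n}): φ is false.
  k (successors {v, w, m, k}): φ is true.
For instance, at k:
  At k: Dia ((q and r) and (Dia q -> q)) requires (q and r) and (Dia q -> q) at some successor in {v, w, m, k}.
    (q and r) and (Dia q -> q) holds at m, so Dia ((q and r) and (Dia q -> q)) is true at k.
      At m: q and r is true, Dia q -> q is true, so (q and r) and (Dia q -> q) is true.
Satisfying worlds: {x, m, k}

x, m, k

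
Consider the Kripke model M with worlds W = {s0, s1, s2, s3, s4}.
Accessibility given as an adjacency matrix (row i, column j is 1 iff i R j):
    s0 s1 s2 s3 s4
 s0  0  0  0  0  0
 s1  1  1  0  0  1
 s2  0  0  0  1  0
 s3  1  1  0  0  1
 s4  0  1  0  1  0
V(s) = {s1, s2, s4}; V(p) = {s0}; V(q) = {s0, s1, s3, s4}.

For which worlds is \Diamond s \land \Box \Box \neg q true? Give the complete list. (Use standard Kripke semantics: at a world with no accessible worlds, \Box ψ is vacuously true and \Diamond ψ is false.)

Recall that \Box ψ holds at a world iff ψ holds at every accessible world, and \Diamond ψ holds iff ψ holds at some accessible world.
Let φ = \Diamond s \land \Box \Box \neg q. Evaluate φ at each world:
  s0 (successors ∅): φ is false.
  s1 (successors {s0, s1, s4}): φ is false.
  s2 (successors {s3}): φ is false.
  s3 (successors {s0, s1, s4}): φ is false.
  s4 (successors {s1, s3}): φ is false.
For instance, at s2:
  At s2: \Diamond s is false, \Box \Box \neg q is false, so \Diamond s \land \Box \Box \neg q is false.
    At s2: \Diamond s requires s at some successor in {s3}.
      At s3: s is false.
    So \Diamond s is false at s2.
    At s2: \Box \Box \neg q requires \Box \neg q at every successor {s3}.
      \Box \neg q fails at s3, so \Box \Box \neg q is false at s2.
Satisfying worlds: none.

none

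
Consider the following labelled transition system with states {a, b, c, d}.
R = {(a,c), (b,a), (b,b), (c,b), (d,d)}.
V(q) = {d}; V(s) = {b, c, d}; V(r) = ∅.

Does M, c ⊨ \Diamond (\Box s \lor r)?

At c: \Diamond (\Box s \lor r) requires \Box s \lor r at some successor in {b}.
  At b: \Box s \lor r is false.
So \Diamond (\Box s \lor r) is false at c.

No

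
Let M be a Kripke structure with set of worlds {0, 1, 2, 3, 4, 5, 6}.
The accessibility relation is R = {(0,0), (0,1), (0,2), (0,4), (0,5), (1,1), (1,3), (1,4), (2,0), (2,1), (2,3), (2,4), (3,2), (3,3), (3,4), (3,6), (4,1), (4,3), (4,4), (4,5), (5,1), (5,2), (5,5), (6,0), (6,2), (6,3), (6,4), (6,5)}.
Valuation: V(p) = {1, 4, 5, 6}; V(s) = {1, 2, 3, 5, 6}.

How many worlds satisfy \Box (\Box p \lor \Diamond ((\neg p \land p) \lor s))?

7

Let φ = \Box (\Box p \lor \Diamond ((\neg p \land p) \lor s)). Evaluate φ at each world:
  0 (successors {0, 1, 2, 4, 5}): φ is true.
  1 (successors {1, 3, 4}): φ is true.
  2 (successors {0, 1, 3, 4}): φ is true.
  3 (successors {2, 3, 4, 6}): φ is true.
  4 (successors {1, 3, 4, 5}): φ is true.
  5 (successors {1, 2, 5}): φ is true.
  6 (successors {0, 2, 3, 4, 5}): φ is true.
For instance, at 1:
  At 1: \Box (\Box p \lor \Diamond ((\neg p \land p) \lor s)) requires \Box p \lor \Diamond ((\neg p \land p) \lor s) at every successor {1, 3, 4}.
      At 1: \Box p is false, \Diamond ((\neg p \land p) \lor s) is true, so \Box p \lor \Diamond ((\neg p \land p) \lor s) is true.
      At 3: \Box p is false, \Diamond ((\neg p \land p) \lor s) is true, so \Box p \lor \Diamond ((\neg p \land p) \lor s) is true.
      At 4: \Box p is false, \Diamond ((\neg p \land p) \lor s) is true, so \Box p \lor \Diamond ((\neg p \land p) \lor s) is true.
  So \Box (\Box p \lor \Diamond ((\neg p \land p) \lor s)) is true at 1.
Satisfying worlds: {0, 1, 2, 3, 4, 5, 6}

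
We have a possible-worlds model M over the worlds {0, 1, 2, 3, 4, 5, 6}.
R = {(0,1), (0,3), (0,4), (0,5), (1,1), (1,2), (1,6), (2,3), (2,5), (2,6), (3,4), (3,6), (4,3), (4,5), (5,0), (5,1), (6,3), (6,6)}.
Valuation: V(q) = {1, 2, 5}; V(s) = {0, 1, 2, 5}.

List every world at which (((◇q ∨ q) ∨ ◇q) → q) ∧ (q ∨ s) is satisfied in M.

Let φ = (((◇q ∨ q) ∨ ◇q) → q) ∧ (q ∨ s). Evaluate φ at each world:
  0 (successors {1, 3, 4, 5}): φ is false.
  1 (successors {1, 2, 6}): φ is true.
  2 (successors {3, 5, 6}): φ is true.
  3 (successors {4, 6}): φ is false.
  4 (successors {3, 5}): φ is false.
  5 (successors {0, 1}): φ is true.
  6 (successors {3, 6}): φ is false.
For instance, at 5:
  At 5: ((◇q ∨ q) ∨ ◇q) → q is true, q ∨ s is true, so (((◇q ∨ q) ∨ ◇q) → q) ∧ (q ∨ s) is true.
    At 5: (◇q ∨ q) ∨ ◇q is true, q is true, so ((◇q ∨ q) ∨ ◇q) → q is true.
      At 5: ◇q ∨ q is true, ◇q is true, so (◇q ∨ q) ∨ ◇q is true.
Satisfying worlds: {1, 2, 5}

1, 2, 5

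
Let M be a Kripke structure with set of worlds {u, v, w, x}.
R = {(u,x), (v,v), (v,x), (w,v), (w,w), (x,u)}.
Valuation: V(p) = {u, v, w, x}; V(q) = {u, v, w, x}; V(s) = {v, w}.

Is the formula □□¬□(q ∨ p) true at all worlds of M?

Recall that □ψ holds at a world iff ψ holds at every accessible world, and ◇ψ holds iff ψ holds at some accessible world.
Let φ = □□¬□(q ∨ p). Evaluate φ at each world:
  u (successors {x}): φ is false.
  v (successors {v, x}): φ is false.
  w (successors {v, w}): φ is false.
  x (successors {u}): φ is false.
Detail at u (counterexample):
  At u: □□¬□(q ∨ p) requires □¬□(q ∨ p) at every successor {x}.
    □¬□(q ∨ p) fails at x, so □□¬□(q ∨ p) is false at u.
      At x: □¬□(q ∨ p) requires ¬□(q ∨ p) at every successor {u}.
        ¬□(q ∨ p) fails at u, so □¬□(q ∨ p) is false at x.

No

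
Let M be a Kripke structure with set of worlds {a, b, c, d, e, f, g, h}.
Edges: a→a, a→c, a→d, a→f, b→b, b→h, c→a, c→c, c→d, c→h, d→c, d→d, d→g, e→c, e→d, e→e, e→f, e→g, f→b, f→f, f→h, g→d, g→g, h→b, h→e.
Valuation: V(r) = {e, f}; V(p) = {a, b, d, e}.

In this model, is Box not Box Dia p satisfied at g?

Recall that Box ψ holds at a world iff ψ holds at every accessible world, and Dia ψ holds iff ψ holds at some accessible world.
At g: Box not Box Dia p requires not Box Dia p at every successor {d, g}.
  not Box Dia p fails at d, so Box not Box Dia p is false at g.
    At d: Box Dia p is true, so not Box Dia p is false.
      At d: Box Dia p requires Dia p at every successor {c, d, g}.
        At c: Dia p is true.
        At d: Dia p is true.
        At g: Dia p is true.
      So Box Dia p is true at d.

No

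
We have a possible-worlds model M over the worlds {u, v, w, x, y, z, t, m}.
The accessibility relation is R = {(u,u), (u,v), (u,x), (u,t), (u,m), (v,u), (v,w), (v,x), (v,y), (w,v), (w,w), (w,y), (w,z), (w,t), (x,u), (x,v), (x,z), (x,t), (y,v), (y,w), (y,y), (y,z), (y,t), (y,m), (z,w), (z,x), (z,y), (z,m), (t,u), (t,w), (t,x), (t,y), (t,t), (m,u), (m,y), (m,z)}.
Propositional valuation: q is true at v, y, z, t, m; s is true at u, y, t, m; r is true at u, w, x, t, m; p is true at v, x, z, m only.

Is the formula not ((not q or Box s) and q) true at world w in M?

At w: (not q or Box s) and q is false, so not ((not q or Box s) and q) is true.
  At w: not q or Box s is true, q is false, so (not q or Box s) and q is false.
    At w: not q is true, Box s is false, so not q or Box s is true.
      At w: Box s requires s at every successor {v, w, y, z, t}.
        s fails at v, so Box s is false at w.

Yes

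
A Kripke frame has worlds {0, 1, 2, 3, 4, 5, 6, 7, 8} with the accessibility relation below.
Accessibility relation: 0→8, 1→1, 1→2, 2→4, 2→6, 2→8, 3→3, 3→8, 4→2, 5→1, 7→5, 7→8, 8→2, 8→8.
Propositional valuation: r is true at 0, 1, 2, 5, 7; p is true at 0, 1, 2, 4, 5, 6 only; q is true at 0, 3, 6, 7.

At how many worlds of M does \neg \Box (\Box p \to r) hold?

Let φ = \neg \Box (\Box p \to r). Evaluate φ at each world:
  0 (successors {8}): φ is false.
  1 (successors {1, 2}): φ is false.
  2 (successors {4, 6, 8}): φ is true.
  3 (successors {3, 8}): φ is false.
  4 (successors {2}): φ is false.
  5 (successors {1}): φ is false.
  6 (successors ∅): φ is false.
  7 (successors {5, 8}): φ is false.
  8 (successors {2, 8}): φ is false.
For instance, at 2:
  At 2: \Box (\Box p \to r) is false, so \neg \Box (\Box p \to r) is true.
    At 2: \Box (\Box p \to r) requires \Box p \to r at every successor {4, 6, 8}.
      \Box p \to r fails at 4, so \Box (\Box p \to r) is false at 2.
Satisfying worlds: {2}

1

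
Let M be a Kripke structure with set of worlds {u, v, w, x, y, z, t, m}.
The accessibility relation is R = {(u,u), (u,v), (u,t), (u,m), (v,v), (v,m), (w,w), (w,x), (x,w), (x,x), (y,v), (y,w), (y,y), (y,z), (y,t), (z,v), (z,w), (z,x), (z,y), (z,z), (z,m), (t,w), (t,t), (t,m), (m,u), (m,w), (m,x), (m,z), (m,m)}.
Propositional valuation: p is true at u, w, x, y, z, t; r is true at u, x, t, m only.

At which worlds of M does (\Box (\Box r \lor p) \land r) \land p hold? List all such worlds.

Recall that \Box ψ holds at a world iff ψ holds at every accessible world, and \Diamond ψ holds iff ψ holds at some accessible world.
Let φ = (\Box (\Box r \lor p) \land r) \land p. Evaluate φ at each world:
  u (successors {u, v, t, m}): φ is false.
  v (successors {v, m}): φ is false.
  w (successors {w, x}): φ is false.
  x (successors {w, x}): φ is true.
  y (successors {v, w, y, z, t}): φ is false.
  z (successors {v, w, x, y, z, m}): φ is false.
  t (successors {w, t, m}): φ is false.
  m (successors {u, w, x, z, m}): φ is false.
For instance, at w:
  At w: \Box (\Box r \lor p) \land r is false, p is true, so (\Box (\Box r \lor p) \land r) \land p is false.
    At w: \Box (\Box r \lor p) is true, r is false, so \Box (\Box r \lor p) \land r is false.
      At w: \Box (\Box r \lor p) requires \Box r \lor p at every successor {w, x}.
        At w: \Box r \lor p is true.
        At x: \Box r \lor p is true.
      So \Box (\Box r \lor p) is true at w.
Satisfying worlds: {x}

x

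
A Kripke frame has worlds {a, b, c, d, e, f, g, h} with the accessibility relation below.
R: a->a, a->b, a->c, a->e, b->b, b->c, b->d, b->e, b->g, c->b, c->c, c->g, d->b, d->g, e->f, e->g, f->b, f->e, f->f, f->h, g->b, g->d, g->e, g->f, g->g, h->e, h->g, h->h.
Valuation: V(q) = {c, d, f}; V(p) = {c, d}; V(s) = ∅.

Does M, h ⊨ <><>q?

Yes

Recall that <>ψ holds at a world iff ψ holds at some accessible world.
At h: <><>q requires <>q at some successor in {e, g, h}.
  <>q holds at e, so <><>q is true at h.
    At e: <>q requires q at some successor in {f, g}.
      q holds at f, so <>q is true at e.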